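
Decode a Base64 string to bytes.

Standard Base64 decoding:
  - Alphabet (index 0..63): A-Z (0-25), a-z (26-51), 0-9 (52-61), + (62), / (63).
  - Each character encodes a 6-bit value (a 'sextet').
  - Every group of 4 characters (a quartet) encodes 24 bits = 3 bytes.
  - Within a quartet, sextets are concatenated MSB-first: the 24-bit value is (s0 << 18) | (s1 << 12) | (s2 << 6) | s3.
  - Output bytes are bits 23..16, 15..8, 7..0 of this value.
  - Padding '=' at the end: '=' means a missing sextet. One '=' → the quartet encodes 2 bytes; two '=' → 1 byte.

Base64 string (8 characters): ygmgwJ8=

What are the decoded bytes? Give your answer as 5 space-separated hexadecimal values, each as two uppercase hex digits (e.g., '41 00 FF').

Answer: CA 09 A0 C0 9F

Derivation:
After char 0 ('y'=50): chars_in_quartet=1 acc=0x32 bytes_emitted=0
After char 1 ('g'=32): chars_in_quartet=2 acc=0xCA0 bytes_emitted=0
After char 2 ('m'=38): chars_in_quartet=3 acc=0x32826 bytes_emitted=0
After char 3 ('g'=32): chars_in_quartet=4 acc=0xCA09A0 -> emit CA 09 A0, reset; bytes_emitted=3
After char 4 ('w'=48): chars_in_quartet=1 acc=0x30 bytes_emitted=3
After char 5 ('J'=9): chars_in_quartet=2 acc=0xC09 bytes_emitted=3
After char 6 ('8'=60): chars_in_quartet=3 acc=0x3027C bytes_emitted=3
Padding '=': partial quartet acc=0x3027C -> emit C0 9F; bytes_emitted=5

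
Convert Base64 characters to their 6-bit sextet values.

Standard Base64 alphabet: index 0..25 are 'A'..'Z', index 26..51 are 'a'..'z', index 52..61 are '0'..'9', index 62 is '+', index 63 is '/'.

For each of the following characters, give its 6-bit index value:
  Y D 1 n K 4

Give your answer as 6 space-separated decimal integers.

'Y': A..Z range, ord('Y') − ord('A') = 24
'D': A..Z range, ord('D') − ord('A') = 3
'1': 0..9 range, 52 + ord('1') − ord('0') = 53
'n': a..z range, 26 + ord('n') − ord('a') = 39
'K': A..Z range, ord('K') − ord('A') = 10
'4': 0..9 range, 52 + ord('4') − ord('0') = 56

Answer: 24 3 53 39 10 56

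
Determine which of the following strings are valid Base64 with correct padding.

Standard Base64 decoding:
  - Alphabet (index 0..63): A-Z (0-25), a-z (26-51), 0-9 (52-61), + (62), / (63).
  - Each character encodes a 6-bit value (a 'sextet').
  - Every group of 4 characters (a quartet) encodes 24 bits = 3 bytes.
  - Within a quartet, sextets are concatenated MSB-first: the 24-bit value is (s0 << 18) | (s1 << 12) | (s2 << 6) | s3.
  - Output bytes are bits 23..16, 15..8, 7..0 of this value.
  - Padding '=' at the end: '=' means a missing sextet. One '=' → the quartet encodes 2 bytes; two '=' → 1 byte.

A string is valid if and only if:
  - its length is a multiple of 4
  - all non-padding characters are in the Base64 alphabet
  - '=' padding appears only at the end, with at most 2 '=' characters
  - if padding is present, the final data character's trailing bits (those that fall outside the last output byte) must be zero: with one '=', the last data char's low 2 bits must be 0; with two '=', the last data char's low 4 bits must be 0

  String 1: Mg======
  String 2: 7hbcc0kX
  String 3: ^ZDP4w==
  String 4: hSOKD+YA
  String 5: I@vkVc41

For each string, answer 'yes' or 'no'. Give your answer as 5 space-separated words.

String 1: 'Mg======' → invalid (6 pad chars (max 2))
String 2: '7hbcc0kX' → valid
String 3: '^ZDP4w==' → invalid (bad char(s): ['^'])
String 4: 'hSOKD+YA' → valid
String 5: 'I@vkVc41' → invalid (bad char(s): ['@'])

Answer: no yes no yes no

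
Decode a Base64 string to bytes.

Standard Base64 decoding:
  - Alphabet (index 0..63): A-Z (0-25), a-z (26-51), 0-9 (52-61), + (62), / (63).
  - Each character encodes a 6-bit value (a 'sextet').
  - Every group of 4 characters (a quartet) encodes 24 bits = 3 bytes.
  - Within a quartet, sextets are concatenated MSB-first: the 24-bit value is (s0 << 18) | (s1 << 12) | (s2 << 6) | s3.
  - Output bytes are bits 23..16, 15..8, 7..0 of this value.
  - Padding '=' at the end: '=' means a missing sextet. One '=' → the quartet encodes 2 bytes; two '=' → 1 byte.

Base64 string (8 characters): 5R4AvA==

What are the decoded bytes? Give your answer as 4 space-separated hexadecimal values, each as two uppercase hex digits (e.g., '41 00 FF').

Answer: E5 1E 00 BC

Derivation:
After char 0 ('5'=57): chars_in_quartet=1 acc=0x39 bytes_emitted=0
After char 1 ('R'=17): chars_in_quartet=2 acc=0xE51 bytes_emitted=0
After char 2 ('4'=56): chars_in_quartet=3 acc=0x39478 bytes_emitted=0
After char 3 ('A'=0): chars_in_quartet=4 acc=0xE51E00 -> emit E5 1E 00, reset; bytes_emitted=3
After char 4 ('v'=47): chars_in_quartet=1 acc=0x2F bytes_emitted=3
After char 5 ('A'=0): chars_in_quartet=2 acc=0xBC0 bytes_emitted=3
Padding '==': partial quartet acc=0xBC0 -> emit BC; bytes_emitted=4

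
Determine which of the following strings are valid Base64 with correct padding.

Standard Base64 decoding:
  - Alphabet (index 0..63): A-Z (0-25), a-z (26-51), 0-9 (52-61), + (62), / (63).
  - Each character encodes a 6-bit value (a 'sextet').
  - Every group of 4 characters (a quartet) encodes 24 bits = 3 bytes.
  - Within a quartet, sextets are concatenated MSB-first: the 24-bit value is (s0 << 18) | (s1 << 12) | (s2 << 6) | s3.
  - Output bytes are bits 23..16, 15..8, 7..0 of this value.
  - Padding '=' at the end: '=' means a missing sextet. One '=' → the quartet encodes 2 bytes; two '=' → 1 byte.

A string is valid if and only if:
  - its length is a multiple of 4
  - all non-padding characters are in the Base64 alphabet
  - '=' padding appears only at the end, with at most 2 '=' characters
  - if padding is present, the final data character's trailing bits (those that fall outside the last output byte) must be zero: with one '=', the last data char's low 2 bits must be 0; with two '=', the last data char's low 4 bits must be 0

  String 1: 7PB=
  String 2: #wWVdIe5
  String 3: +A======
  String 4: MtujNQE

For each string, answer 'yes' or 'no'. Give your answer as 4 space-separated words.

Answer: no no no no

Derivation:
String 1: '7PB=' → invalid (bad trailing bits)
String 2: '#wWVdIe5' → invalid (bad char(s): ['#'])
String 3: '+A======' → invalid (6 pad chars (max 2))
String 4: 'MtujNQE' → invalid (len=7 not mult of 4)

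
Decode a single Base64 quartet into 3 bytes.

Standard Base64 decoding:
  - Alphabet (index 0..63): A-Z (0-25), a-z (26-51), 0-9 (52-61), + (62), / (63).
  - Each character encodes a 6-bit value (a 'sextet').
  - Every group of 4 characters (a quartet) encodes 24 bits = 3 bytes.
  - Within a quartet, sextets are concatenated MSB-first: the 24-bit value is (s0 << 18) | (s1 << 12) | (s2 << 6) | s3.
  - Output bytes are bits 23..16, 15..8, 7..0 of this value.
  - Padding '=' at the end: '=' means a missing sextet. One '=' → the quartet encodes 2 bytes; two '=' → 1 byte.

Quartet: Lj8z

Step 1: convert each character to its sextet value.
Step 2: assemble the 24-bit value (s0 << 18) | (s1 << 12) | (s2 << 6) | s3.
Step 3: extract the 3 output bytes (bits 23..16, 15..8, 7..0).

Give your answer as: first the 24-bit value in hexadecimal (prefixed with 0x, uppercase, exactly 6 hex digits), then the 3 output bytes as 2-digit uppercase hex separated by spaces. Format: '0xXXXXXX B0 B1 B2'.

Answer: 0x2E3F33 2E 3F 33

Derivation:
Sextets: L=11, j=35, 8=60, z=51
24-bit: (11<<18) | (35<<12) | (60<<6) | 51
      = 0x2C0000 | 0x023000 | 0x000F00 | 0x000033
      = 0x2E3F33
Bytes: (v>>16)&0xFF=2E, (v>>8)&0xFF=3F, v&0xFF=33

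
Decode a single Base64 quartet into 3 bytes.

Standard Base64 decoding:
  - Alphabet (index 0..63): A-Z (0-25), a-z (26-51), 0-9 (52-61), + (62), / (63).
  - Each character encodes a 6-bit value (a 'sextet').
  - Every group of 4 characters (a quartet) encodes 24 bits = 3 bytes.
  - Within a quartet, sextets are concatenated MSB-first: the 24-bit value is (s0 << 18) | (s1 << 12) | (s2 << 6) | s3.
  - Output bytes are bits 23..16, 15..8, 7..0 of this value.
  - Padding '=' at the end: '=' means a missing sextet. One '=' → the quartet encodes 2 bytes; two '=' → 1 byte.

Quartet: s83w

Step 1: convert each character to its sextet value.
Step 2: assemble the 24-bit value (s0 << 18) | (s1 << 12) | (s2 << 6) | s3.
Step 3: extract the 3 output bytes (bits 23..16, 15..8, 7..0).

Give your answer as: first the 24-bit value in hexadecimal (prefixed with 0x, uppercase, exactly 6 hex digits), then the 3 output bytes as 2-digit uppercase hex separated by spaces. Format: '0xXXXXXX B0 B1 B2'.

Answer: 0xB3CDF0 B3 CD F0

Derivation:
Sextets: s=44, 8=60, 3=55, w=48
24-bit: (44<<18) | (60<<12) | (55<<6) | 48
      = 0xB00000 | 0x03C000 | 0x000DC0 | 0x000030
      = 0xB3CDF0
Bytes: (v>>16)&0xFF=B3, (v>>8)&0xFF=CD, v&0xFF=F0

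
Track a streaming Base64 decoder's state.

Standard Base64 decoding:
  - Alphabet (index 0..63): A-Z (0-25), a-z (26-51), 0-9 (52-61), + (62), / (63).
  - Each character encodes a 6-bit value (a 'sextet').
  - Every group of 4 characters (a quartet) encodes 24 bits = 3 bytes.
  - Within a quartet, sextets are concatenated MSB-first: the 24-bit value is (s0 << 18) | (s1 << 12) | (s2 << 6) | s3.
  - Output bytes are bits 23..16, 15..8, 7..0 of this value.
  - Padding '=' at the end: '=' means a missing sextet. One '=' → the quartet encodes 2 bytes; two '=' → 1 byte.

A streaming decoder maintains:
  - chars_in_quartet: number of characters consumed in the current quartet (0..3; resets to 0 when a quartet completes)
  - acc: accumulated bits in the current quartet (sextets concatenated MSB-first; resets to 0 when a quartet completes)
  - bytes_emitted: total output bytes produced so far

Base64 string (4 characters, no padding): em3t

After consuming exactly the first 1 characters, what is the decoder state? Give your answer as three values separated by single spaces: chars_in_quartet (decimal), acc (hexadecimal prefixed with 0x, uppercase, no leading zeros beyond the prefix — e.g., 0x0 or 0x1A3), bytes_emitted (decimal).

Answer: 1 0x1E 0

Derivation:
After char 0 ('e'=30): chars_in_quartet=1 acc=0x1E bytes_emitted=0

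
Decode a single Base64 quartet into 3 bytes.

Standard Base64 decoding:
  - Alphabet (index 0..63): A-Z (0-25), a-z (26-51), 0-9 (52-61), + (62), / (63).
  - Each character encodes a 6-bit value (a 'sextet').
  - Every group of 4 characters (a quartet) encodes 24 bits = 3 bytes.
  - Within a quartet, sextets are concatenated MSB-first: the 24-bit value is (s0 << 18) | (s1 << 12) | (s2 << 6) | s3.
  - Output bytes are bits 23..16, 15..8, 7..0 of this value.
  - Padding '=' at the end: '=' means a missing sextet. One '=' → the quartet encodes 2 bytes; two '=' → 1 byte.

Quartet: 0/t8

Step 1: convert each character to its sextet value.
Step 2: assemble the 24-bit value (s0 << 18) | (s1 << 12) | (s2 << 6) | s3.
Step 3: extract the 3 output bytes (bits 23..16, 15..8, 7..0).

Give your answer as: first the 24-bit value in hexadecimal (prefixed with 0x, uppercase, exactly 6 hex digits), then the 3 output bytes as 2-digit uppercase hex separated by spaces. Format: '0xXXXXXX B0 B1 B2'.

Sextets: 0=52, /=63, t=45, 8=60
24-bit: (52<<18) | (63<<12) | (45<<6) | 60
      = 0xD00000 | 0x03F000 | 0x000B40 | 0x00003C
      = 0xD3FB7C
Bytes: (v>>16)&0xFF=D3, (v>>8)&0xFF=FB, v&0xFF=7C

Answer: 0xD3FB7C D3 FB 7C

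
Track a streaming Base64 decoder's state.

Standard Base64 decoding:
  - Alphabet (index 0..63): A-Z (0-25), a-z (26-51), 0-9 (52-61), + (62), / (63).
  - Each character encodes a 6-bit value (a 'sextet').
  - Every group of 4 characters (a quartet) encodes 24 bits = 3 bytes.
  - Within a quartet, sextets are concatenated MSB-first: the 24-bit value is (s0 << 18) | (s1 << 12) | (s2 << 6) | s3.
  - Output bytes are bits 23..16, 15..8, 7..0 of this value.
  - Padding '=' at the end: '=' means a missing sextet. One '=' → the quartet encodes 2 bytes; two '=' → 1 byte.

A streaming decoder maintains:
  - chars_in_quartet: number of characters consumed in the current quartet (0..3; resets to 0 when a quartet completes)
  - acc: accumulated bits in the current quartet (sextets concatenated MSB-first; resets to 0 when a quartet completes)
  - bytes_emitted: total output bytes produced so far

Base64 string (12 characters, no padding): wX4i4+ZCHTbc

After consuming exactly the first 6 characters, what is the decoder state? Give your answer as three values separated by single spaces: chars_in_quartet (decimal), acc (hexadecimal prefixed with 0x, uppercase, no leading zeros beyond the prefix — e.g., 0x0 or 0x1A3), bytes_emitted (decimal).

After char 0 ('w'=48): chars_in_quartet=1 acc=0x30 bytes_emitted=0
After char 1 ('X'=23): chars_in_quartet=2 acc=0xC17 bytes_emitted=0
After char 2 ('4'=56): chars_in_quartet=3 acc=0x305F8 bytes_emitted=0
After char 3 ('i'=34): chars_in_quartet=4 acc=0xC17E22 -> emit C1 7E 22, reset; bytes_emitted=3
After char 4 ('4'=56): chars_in_quartet=1 acc=0x38 bytes_emitted=3
After char 5 ('+'=62): chars_in_quartet=2 acc=0xE3E bytes_emitted=3

Answer: 2 0xE3E 3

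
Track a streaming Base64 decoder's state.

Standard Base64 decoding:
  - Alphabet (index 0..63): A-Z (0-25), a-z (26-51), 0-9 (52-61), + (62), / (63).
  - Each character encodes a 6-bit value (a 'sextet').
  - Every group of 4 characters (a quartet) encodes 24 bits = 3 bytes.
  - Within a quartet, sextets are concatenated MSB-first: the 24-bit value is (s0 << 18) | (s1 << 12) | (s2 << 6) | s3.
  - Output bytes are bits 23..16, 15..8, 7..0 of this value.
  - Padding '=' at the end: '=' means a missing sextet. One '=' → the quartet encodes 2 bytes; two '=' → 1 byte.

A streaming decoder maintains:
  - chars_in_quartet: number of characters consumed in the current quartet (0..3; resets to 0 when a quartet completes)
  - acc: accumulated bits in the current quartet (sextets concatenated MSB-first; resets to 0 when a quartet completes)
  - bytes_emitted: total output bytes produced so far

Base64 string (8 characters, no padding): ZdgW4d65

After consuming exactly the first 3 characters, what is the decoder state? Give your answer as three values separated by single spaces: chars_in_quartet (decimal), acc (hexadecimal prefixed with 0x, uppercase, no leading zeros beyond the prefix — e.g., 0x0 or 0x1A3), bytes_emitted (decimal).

Answer: 3 0x19760 0

Derivation:
After char 0 ('Z'=25): chars_in_quartet=1 acc=0x19 bytes_emitted=0
After char 1 ('d'=29): chars_in_quartet=2 acc=0x65D bytes_emitted=0
After char 2 ('g'=32): chars_in_quartet=3 acc=0x19760 bytes_emitted=0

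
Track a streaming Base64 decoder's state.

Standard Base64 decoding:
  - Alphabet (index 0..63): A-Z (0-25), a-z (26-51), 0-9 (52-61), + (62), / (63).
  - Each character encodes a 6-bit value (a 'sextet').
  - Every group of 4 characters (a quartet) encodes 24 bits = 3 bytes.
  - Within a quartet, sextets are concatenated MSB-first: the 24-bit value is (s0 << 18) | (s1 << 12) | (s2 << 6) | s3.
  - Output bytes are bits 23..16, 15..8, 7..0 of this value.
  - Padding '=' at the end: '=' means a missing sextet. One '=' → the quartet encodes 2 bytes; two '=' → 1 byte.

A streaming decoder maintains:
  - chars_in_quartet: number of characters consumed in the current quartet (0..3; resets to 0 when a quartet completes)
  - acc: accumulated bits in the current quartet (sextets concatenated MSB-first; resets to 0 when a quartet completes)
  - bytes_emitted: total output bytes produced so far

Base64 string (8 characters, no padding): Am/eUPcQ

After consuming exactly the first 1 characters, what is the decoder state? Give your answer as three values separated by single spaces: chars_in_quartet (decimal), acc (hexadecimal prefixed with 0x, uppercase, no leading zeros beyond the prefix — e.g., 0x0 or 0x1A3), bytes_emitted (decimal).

Answer: 1 0x0 0

Derivation:
After char 0 ('A'=0): chars_in_quartet=1 acc=0x0 bytes_emitted=0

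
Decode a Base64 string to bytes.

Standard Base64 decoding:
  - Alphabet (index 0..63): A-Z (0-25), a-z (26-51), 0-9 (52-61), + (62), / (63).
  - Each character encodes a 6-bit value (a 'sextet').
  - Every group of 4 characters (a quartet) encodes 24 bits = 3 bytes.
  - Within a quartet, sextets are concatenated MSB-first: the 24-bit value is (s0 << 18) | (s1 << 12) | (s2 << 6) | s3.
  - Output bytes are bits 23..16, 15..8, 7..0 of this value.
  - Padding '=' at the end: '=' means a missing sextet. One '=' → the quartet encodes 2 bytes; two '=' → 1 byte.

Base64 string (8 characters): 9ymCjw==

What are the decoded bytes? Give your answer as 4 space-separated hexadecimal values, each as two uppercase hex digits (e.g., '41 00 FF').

Answer: F7 29 82 8F

Derivation:
After char 0 ('9'=61): chars_in_quartet=1 acc=0x3D bytes_emitted=0
After char 1 ('y'=50): chars_in_quartet=2 acc=0xF72 bytes_emitted=0
After char 2 ('m'=38): chars_in_quartet=3 acc=0x3DCA6 bytes_emitted=0
After char 3 ('C'=2): chars_in_quartet=4 acc=0xF72982 -> emit F7 29 82, reset; bytes_emitted=3
After char 4 ('j'=35): chars_in_quartet=1 acc=0x23 bytes_emitted=3
After char 5 ('w'=48): chars_in_quartet=2 acc=0x8F0 bytes_emitted=3
Padding '==': partial quartet acc=0x8F0 -> emit 8F; bytes_emitted=4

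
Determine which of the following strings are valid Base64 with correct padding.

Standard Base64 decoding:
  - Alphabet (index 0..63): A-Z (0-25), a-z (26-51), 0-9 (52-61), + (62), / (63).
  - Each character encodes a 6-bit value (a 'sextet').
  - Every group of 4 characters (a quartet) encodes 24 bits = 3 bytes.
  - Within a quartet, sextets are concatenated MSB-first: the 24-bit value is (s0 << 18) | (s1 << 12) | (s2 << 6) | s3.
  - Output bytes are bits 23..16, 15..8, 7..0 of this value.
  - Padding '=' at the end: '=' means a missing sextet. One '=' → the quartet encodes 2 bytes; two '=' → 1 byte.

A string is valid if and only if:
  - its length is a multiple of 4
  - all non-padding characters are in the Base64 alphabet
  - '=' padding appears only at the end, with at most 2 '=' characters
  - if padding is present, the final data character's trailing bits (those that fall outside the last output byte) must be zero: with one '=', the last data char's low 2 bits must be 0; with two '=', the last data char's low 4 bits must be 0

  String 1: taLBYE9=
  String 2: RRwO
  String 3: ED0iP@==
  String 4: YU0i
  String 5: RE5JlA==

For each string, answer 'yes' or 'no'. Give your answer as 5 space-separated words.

Answer: no yes no yes yes

Derivation:
String 1: 'taLBYE9=' → invalid (bad trailing bits)
String 2: 'RRwO' → valid
String 3: 'ED0iP@==' → invalid (bad char(s): ['@'])
String 4: 'YU0i' → valid
String 5: 'RE5JlA==' → valid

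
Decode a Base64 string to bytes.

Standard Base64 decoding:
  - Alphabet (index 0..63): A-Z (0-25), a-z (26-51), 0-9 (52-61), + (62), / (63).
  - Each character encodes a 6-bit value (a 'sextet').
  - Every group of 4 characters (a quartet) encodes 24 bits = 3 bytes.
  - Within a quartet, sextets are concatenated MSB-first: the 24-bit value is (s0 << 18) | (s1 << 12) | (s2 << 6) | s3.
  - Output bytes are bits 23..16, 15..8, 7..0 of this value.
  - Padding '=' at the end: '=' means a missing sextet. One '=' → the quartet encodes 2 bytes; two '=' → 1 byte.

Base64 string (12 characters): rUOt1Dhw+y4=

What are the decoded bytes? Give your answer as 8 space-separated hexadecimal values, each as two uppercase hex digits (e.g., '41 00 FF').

After char 0 ('r'=43): chars_in_quartet=1 acc=0x2B bytes_emitted=0
After char 1 ('U'=20): chars_in_quartet=2 acc=0xAD4 bytes_emitted=0
After char 2 ('O'=14): chars_in_quartet=3 acc=0x2B50E bytes_emitted=0
After char 3 ('t'=45): chars_in_quartet=4 acc=0xAD43AD -> emit AD 43 AD, reset; bytes_emitted=3
After char 4 ('1'=53): chars_in_quartet=1 acc=0x35 bytes_emitted=3
After char 5 ('D'=3): chars_in_quartet=2 acc=0xD43 bytes_emitted=3
After char 6 ('h'=33): chars_in_quartet=3 acc=0x350E1 bytes_emitted=3
After char 7 ('w'=48): chars_in_quartet=4 acc=0xD43870 -> emit D4 38 70, reset; bytes_emitted=6
After char 8 ('+'=62): chars_in_quartet=1 acc=0x3E bytes_emitted=6
After char 9 ('y'=50): chars_in_quartet=2 acc=0xFB2 bytes_emitted=6
After char 10 ('4'=56): chars_in_quartet=3 acc=0x3ECB8 bytes_emitted=6
Padding '=': partial quartet acc=0x3ECB8 -> emit FB 2E; bytes_emitted=8

Answer: AD 43 AD D4 38 70 FB 2E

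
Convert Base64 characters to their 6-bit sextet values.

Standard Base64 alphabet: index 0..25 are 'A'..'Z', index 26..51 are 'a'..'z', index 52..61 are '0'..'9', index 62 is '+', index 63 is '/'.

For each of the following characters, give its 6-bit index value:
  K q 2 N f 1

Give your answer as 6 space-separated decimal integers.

'K': A..Z range, ord('K') − ord('A') = 10
'q': a..z range, 26 + ord('q') − ord('a') = 42
'2': 0..9 range, 52 + ord('2') − ord('0') = 54
'N': A..Z range, ord('N') − ord('A') = 13
'f': a..z range, 26 + ord('f') − ord('a') = 31
'1': 0..9 range, 52 + ord('1') − ord('0') = 53

Answer: 10 42 54 13 31 53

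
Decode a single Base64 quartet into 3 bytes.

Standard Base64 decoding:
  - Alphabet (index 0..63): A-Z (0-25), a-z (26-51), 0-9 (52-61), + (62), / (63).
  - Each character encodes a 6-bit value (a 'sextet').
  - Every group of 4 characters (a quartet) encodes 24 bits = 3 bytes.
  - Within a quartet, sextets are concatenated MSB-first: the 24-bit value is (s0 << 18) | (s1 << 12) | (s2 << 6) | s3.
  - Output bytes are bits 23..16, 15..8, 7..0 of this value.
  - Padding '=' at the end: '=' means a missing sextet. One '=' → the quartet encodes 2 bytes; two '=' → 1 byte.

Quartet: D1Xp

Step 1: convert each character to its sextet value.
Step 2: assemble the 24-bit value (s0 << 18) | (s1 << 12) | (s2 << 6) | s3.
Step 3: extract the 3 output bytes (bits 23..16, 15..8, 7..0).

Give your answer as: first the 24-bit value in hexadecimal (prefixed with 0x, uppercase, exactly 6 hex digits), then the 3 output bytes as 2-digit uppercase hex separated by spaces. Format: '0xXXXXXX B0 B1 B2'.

Sextets: D=3, 1=53, X=23, p=41
24-bit: (3<<18) | (53<<12) | (23<<6) | 41
      = 0x0C0000 | 0x035000 | 0x0005C0 | 0x000029
      = 0x0F55E9
Bytes: (v>>16)&0xFF=0F, (v>>8)&0xFF=55, v&0xFF=E9

Answer: 0x0F55E9 0F 55 E9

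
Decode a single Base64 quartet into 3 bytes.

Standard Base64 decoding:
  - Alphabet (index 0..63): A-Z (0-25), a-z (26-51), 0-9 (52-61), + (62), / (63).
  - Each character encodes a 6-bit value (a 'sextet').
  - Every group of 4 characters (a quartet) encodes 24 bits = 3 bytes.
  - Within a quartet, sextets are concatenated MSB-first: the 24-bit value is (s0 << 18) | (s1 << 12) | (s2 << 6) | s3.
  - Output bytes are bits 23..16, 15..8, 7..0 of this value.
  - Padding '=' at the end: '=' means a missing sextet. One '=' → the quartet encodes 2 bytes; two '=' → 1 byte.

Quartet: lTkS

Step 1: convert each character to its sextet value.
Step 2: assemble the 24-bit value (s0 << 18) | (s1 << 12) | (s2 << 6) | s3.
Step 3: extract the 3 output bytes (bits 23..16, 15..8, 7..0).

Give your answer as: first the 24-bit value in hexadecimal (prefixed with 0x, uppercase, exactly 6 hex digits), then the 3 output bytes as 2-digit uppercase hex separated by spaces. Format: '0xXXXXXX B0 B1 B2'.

Sextets: l=37, T=19, k=36, S=18
24-bit: (37<<18) | (19<<12) | (36<<6) | 18
      = 0x940000 | 0x013000 | 0x000900 | 0x000012
      = 0x953912
Bytes: (v>>16)&0xFF=95, (v>>8)&0xFF=39, v&0xFF=12

Answer: 0x953912 95 39 12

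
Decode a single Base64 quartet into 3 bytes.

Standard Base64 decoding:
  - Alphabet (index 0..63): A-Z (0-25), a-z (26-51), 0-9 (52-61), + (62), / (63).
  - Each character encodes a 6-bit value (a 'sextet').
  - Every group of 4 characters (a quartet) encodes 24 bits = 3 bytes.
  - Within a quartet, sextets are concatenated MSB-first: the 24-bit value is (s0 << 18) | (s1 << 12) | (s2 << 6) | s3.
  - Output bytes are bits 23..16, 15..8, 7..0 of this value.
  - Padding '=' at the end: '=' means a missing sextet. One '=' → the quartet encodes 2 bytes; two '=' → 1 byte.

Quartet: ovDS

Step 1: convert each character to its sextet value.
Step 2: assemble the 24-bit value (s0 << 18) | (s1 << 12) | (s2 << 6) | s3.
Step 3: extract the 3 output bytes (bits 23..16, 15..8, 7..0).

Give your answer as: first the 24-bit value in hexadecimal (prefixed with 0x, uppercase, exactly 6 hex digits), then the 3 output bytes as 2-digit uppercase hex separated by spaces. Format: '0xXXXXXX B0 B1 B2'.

Sextets: o=40, v=47, D=3, S=18
24-bit: (40<<18) | (47<<12) | (3<<6) | 18
      = 0xA00000 | 0x02F000 | 0x0000C0 | 0x000012
      = 0xA2F0D2
Bytes: (v>>16)&0xFF=A2, (v>>8)&0xFF=F0, v&0xFF=D2

Answer: 0xA2F0D2 A2 F0 D2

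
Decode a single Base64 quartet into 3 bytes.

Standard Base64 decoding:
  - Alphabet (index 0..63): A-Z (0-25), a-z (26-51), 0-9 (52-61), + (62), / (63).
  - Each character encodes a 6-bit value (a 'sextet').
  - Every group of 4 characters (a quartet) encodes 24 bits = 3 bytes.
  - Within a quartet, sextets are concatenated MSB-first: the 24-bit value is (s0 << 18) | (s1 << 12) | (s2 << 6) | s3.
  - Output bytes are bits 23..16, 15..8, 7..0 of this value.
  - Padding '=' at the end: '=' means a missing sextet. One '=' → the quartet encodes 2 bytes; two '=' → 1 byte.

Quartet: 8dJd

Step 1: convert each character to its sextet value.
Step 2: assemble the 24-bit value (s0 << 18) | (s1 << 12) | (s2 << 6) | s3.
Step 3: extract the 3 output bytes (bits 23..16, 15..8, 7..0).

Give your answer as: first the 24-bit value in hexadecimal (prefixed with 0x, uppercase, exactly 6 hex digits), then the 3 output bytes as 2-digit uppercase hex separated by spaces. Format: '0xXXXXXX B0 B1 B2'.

Sextets: 8=60, d=29, J=9, d=29
24-bit: (60<<18) | (29<<12) | (9<<6) | 29
      = 0xF00000 | 0x01D000 | 0x000240 | 0x00001D
      = 0xF1D25D
Bytes: (v>>16)&0xFF=F1, (v>>8)&0xFF=D2, v&0xFF=5D

Answer: 0xF1D25D F1 D2 5D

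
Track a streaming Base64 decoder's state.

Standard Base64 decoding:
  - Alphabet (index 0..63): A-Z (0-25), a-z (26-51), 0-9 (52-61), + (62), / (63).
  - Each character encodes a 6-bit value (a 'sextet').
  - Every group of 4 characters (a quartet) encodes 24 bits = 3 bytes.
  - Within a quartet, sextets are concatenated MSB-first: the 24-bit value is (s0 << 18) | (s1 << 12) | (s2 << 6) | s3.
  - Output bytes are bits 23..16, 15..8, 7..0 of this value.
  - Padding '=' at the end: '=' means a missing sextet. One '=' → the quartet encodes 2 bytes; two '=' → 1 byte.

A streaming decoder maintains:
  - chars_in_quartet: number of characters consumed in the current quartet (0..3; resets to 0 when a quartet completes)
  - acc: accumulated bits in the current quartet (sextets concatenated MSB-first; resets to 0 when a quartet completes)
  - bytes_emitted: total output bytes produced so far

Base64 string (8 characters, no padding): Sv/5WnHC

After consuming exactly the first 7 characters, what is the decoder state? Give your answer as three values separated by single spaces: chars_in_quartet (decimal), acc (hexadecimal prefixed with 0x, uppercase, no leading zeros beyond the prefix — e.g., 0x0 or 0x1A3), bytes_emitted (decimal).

Answer: 3 0x169C7 3

Derivation:
After char 0 ('S'=18): chars_in_quartet=1 acc=0x12 bytes_emitted=0
After char 1 ('v'=47): chars_in_quartet=2 acc=0x4AF bytes_emitted=0
After char 2 ('/'=63): chars_in_quartet=3 acc=0x12BFF bytes_emitted=0
After char 3 ('5'=57): chars_in_quartet=4 acc=0x4AFFF9 -> emit 4A FF F9, reset; bytes_emitted=3
After char 4 ('W'=22): chars_in_quartet=1 acc=0x16 bytes_emitted=3
After char 5 ('n'=39): chars_in_quartet=2 acc=0x5A7 bytes_emitted=3
After char 6 ('H'=7): chars_in_quartet=3 acc=0x169C7 bytes_emitted=3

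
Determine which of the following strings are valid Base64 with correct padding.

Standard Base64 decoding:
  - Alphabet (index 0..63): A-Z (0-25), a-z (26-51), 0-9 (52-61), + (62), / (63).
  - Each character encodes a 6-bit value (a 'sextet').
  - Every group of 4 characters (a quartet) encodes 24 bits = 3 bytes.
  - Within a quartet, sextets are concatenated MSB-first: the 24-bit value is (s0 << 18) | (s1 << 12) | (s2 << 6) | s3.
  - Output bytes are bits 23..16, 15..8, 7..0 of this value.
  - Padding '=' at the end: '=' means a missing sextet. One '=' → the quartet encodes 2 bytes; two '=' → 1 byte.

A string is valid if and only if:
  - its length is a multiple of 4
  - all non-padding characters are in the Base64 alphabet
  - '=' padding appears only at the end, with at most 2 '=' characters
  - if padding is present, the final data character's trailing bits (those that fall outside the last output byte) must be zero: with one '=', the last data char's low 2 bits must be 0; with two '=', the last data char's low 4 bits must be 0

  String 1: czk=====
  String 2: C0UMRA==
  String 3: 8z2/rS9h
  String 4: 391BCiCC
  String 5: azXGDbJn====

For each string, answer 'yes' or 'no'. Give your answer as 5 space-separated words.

Answer: no yes yes yes no

Derivation:
String 1: 'czk=====' → invalid (5 pad chars (max 2))
String 2: 'C0UMRA==' → valid
String 3: '8z2/rS9h' → valid
String 4: '391BCiCC' → valid
String 5: 'azXGDbJn====' → invalid (4 pad chars (max 2))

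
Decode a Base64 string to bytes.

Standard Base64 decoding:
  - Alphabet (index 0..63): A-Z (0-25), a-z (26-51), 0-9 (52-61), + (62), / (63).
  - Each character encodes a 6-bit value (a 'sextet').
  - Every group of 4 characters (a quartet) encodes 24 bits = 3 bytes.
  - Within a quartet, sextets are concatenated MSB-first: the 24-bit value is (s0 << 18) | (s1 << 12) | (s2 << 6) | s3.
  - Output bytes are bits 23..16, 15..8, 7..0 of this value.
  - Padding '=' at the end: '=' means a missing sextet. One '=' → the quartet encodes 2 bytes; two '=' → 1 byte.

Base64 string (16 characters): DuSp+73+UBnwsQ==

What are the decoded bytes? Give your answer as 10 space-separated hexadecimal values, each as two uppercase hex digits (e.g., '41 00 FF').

After char 0 ('D'=3): chars_in_quartet=1 acc=0x3 bytes_emitted=0
After char 1 ('u'=46): chars_in_quartet=2 acc=0xEE bytes_emitted=0
After char 2 ('S'=18): chars_in_quartet=3 acc=0x3B92 bytes_emitted=0
After char 3 ('p'=41): chars_in_quartet=4 acc=0xEE4A9 -> emit 0E E4 A9, reset; bytes_emitted=3
After char 4 ('+'=62): chars_in_quartet=1 acc=0x3E bytes_emitted=3
After char 5 ('7'=59): chars_in_quartet=2 acc=0xFBB bytes_emitted=3
After char 6 ('3'=55): chars_in_quartet=3 acc=0x3EEF7 bytes_emitted=3
After char 7 ('+'=62): chars_in_quartet=4 acc=0xFBBDFE -> emit FB BD FE, reset; bytes_emitted=6
After char 8 ('U'=20): chars_in_quartet=1 acc=0x14 bytes_emitted=6
After char 9 ('B'=1): chars_in_quartet=2 acc=0x501 bytes_emitted=6
After char 10 ('n'=39): chars_in_quartet=3 acc=0x14067 bytes_emitted=6
After char 11 ('w'=48): chars_in_quartet=4 acc=0x5019F0 -> emit 50 19 F0, reset; bytes_emitted=9
After char 12 ('s'=44): chars_in_quartet=1 acc=0x2C bytes_emitted=9
After char 13 ('Q'=16): chars_in_quartet=2 acc=0xB10 bytes_emitted=9
Padding '==': partial quartet acc=0xB10 -> emit B1; bytes_emitted=10

Answer: 0E E4 A9 FB BD FE 50 19 F0 B1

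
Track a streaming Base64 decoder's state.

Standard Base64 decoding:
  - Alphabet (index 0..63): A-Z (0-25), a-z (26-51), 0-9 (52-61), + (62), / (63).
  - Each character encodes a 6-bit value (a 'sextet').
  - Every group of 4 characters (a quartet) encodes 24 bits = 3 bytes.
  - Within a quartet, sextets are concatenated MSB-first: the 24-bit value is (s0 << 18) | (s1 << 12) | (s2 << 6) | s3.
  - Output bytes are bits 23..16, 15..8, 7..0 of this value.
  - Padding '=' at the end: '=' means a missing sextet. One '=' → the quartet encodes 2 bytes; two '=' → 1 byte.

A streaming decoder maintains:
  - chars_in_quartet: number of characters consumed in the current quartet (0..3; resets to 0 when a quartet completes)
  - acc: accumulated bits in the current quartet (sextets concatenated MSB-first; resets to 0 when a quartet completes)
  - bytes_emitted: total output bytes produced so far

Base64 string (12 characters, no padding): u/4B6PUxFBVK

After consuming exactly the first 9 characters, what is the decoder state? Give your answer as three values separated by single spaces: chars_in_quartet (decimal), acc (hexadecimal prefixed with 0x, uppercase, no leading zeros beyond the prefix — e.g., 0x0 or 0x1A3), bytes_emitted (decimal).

Answer: 1 0x5 6

Derivation:
After char 0 ('u'=46): chars_in_quartet=1 acc=0x2E bytes_emitted=0
After char 1 ('/'=63): chars_in_quartet=2 acc=0xBBF bytes_emitted=0
After char 2 ('4'=56): chars_in_quartet=3 acc=0x2EFF8 bytes_emitted=0
After char 3 ('B'=1): chars_in_quartet=4 acc=0xBBFE01 -> emit BB FE 01, reset; bytes_emitted=3
After char 4 ('6'=58): chars_in_quartet=1 acc=0x3A bytes_emitted=3
After char 5 ('P'=15): chars_in_quartet=2 acc=0xE8F bytes_emitted=3
After char 6 ('U'=20): chars_in_quartet=3 acc=0x3A3D4 bytes_emitted=3
After char 7 ('x'=49): chars_in_quartet=4 acc=0xE8F531 -> emit E8 F5 31, reset; bytes_emitted=6
After char 8 ('F'=5): chars_in_quartet=1 acc=0x5 bytes_emitted=6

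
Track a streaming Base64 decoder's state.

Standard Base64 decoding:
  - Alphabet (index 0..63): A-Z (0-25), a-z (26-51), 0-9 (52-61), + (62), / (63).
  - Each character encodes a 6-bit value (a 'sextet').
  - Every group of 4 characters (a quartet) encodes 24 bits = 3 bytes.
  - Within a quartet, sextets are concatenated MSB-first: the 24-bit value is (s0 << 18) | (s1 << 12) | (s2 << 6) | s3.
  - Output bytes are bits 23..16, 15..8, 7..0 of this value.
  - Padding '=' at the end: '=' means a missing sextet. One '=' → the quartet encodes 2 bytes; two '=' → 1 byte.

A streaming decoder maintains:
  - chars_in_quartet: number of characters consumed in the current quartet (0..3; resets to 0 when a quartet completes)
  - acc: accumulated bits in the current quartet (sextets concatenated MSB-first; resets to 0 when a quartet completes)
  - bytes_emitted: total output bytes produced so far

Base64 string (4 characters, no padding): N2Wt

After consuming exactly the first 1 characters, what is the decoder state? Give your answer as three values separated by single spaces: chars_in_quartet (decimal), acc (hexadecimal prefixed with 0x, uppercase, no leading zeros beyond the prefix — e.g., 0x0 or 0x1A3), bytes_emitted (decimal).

After char 0 ('N'=13): chars_in_quartet=1 acc=0xD bytes_emitted=0

Answer: 1 0xD 0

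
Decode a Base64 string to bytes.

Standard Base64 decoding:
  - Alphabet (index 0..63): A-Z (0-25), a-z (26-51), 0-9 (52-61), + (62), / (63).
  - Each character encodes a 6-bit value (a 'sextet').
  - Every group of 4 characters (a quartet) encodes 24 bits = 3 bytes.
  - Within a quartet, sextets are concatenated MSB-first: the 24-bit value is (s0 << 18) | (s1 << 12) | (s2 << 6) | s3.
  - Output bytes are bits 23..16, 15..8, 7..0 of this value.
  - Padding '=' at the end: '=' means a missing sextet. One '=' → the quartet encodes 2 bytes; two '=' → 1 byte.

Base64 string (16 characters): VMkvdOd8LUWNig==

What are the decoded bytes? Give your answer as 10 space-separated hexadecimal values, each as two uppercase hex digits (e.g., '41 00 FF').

After char 0 ('V'=21): chars_in_quartet=1 acc=0x15 bytes_emitted=0
After char 1 ('M'=12): chars_in_quartet=2 acc=0x54C bytes_emitted=0
After char 2 ('k'=36): chars_in_quartet=3 acc=0x15324 bytes_emitted=0
After char 3 ('v'=47): chars_in_quartet=4 acc=0x54C92F -> emit 54 C9 2F, reset; bytes_emitted=3
After char 4 ('d'=29): chars_in_quartet=1 acc=0x1D bytes_emitted=3
After char 5 ('O'=14): chars_in_quartet=2 acc=0x74E bytes_emitted=3
After char 6 ('d'=29): chars_in_quartet=3 acc=0x1D39D bytes_emitted=3
After char 7 ('8'=60): chars_in_quartet=4 acc=0x74E77C -> emit 74 E7 7C, reset; bytes_emitted=6
After char 8 ('L'=11): chars_in_quartet=1 acc=0xB bytes_emitted=6
After char 9 ('U'=20): chars_in_quartet=2 acc=0x2D4 bytes_emitted=6
After char 10 ('W'=22): chars_in_quartet=3 acc=0xB516 bytes_emitted=6
After char 11 ('N'=13): chars_in_quartet=4 acc=0x2D458D -> emit 2D 45 8D, reset; bytes_emitted=9
After char 12 ('i'=34): chars_in_quartet=1 acc=0x22 bytes_emitted=9
After char 13 ('g'=32): chars_in_quartet=2 acc=0x8A0 bytes_emitted=9
Padding '==': partial quartet acc=0x8A0 -> emit 8A; bytes_emitted=10

Answer: 54 C9 2F 74 E7 7C 2D 45 8D 8A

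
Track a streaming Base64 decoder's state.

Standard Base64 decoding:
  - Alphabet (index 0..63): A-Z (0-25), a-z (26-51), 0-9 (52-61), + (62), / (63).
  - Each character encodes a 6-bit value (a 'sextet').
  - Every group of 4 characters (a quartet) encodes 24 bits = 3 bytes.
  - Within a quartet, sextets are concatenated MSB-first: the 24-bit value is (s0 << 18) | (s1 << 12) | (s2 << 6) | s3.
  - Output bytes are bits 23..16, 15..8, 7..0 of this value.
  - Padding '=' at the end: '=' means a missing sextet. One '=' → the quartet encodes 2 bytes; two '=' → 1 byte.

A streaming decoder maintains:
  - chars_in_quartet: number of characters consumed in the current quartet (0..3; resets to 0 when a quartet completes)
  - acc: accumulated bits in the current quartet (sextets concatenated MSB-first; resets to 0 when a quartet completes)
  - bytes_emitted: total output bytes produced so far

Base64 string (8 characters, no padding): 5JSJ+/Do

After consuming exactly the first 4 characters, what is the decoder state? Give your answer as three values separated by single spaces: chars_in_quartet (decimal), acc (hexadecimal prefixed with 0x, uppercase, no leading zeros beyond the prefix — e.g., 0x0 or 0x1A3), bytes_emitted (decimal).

After char 0 ('5'=57): chars_in_quartet=1 acc=0x39 bytes_emitted=0
After char 1 ('J'=9): chars_in_quartet=2 acc=0xE49 bytes_emitted=0
After char 2 ('S'=18): chars_in_quartet=3 acc=0x39252 bytes_emitted=0
After char 3 ('J'=9): chars_in_quartet=4 acc=0xE49489 -> emit E4 94 89, reset; bytes_emitted=3

Answer: 0 0x0 3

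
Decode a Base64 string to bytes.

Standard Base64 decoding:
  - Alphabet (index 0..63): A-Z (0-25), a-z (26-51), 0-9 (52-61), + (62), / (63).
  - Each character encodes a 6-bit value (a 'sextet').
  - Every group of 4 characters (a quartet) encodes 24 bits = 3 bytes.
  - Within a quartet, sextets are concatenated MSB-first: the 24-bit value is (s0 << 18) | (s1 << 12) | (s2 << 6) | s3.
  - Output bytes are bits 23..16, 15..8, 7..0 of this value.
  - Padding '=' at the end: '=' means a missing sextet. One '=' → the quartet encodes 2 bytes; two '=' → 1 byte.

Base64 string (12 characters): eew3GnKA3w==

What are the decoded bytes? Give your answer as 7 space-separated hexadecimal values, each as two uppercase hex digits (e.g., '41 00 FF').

After char 0 ('e'=30): chars_in_quartet=1 acc=0x1E bytes_emitted=0
After char 1 ('e'=30): chars_in_quartet=2 acc=0x79E bytes_emitted=0
After char 2 ('w'=48): chars_in_quartet=3 acc=0x1E7B0 bytes_emitted=0
After char 3 ('3'=55): chars_in_quartet=4 acc=0x79EC37 -> emit 79 EC 37, reset; bytes_emitted=3
After char 4 ('G'=6): chars_in_quartet=1 acc=0x6 bytes_emitted=3
After char 5 ('n'=39): chars_in_quartet=2 acc=0x1A7 bytes_emitted=3
After char 6 ('K'=10): chars_in_quartet=3 acc=0x69CA bytes_emitted=3
After char 7 ('A'=0): chars_in_quartet=4 acc=0x1A7280 -> emit 1A 72 80, reset; bytes_emitted=6
After char 8 ('3'=55): chars_in_quartet=1 acc=0x37 bytes_emitted=6
After char 9 ('w'=48): chars_in_quartet=2 acc=0xDF0 bytes_emitted=6
Padding '==': partial quartet acc=0xDF0 -> emit DF; bytes_emitted=7

Answer: 79 EC 37 1A 72 80 DF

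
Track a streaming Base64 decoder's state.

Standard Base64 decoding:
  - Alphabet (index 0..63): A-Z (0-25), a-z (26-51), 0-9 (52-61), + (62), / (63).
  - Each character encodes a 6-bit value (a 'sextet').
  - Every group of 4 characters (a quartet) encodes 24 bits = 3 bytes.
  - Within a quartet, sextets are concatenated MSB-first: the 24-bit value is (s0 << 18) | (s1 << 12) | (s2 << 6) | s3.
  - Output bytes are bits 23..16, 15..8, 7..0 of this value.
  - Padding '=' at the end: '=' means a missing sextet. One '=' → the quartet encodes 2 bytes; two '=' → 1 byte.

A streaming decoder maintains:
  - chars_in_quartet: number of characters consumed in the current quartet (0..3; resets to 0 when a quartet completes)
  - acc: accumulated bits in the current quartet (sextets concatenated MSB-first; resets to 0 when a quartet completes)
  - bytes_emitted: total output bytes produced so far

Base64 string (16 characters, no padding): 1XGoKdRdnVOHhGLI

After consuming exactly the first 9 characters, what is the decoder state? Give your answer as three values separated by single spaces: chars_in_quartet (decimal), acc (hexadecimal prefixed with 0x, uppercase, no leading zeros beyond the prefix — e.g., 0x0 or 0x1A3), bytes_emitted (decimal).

Answer: 1 0x27 6

Derivation:
After char 0 ('1'=53): chars_in_quartet=1 acc=0x35 bytes_emitted=0
After char 1 ('X'=23): chars_in_quartet=2 acc=0xD57 bytes_emitted=0
After char 2 ('G'=6): chars_in_quartet=3 acc=0x355C6 bytes_emitted=0
After char 3 ('o'=40): chars_in_quartet=4 acc=0xD571A8 -> emit D5 71 A8, reset; bytes_emitted=3
After char 4 ('K'=10): chars_in_quartet=1 acc=0xA bytes_emitted=3
After char 5 ('d'=29): chars_in_quartet=2 acc=0x29D bytes_emitted=3
After char 6 ('R'=17): chars_in_quartet=3 acc=0xA751 bytes_emitted=3
After char 7 ('d'=29): chars_in_quartet=4 acc=0x29D45D -> emit 29 D4 5D, reset; bytes_emitted=6
After char 8 ('n'=39): chars_in_quartet=1 acc=0x27 bytes_emitted=6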